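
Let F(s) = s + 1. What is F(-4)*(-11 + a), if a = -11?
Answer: 66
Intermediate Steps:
F(s) = 1 + s
F(-4)*(-11 + a) = (1 - 4)*(-11 - 11) = -3*(-22) = 66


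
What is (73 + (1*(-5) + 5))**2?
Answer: 5329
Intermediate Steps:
(73 + (1*(-5) + 5))**2 = (73 + (-5 + 5))**2 = (73 + 0)**2 = 73**2 = 5329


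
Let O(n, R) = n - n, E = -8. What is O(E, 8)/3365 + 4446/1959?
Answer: 1482/653 ≈ 2.2695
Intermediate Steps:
O(n, R) = 0
O(E, 8)/3365 + 4446/1959 = 0/3365 + 4446/1959 = 0*(1/3365) + 4446*(1/1959) = 0 + 1482/653 = 1482/653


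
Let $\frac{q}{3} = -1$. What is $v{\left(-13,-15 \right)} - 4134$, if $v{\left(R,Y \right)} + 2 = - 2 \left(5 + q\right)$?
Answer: $-4140$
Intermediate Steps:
$q = -3$ ($q = 3 \left(-1\right) = -3$)
$v{\left(R,Y \right)} = -6$ ($v{\left(R,Y \right)} = -2 - 2 \left(5 - 3\right) = -2 - 4 = -6$)
$v{\left(-13,-15 \right)} - 4134 = -6 - 4134 = -4140$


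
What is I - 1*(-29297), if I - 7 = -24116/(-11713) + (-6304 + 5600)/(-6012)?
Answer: 515924649092/17604639 ≈ 29306.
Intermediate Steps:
I = 161540309/17604639 (I = 7 + (-24116/(-11713) + (-6304 + 5600)/(-6012)) = 7 + (-24116*(-1/11713) - 704*(-1/6012)) = 7 + (24116/11713 + 176/1503) = 7 + 38307836/17604639 = 161540309/17604639 ≈ 9.1760)
I - 1*(-29297) = 161540309/17604639 - 1*(-29297) = 161540309/17604639 + 29297 = 515924649092/17604639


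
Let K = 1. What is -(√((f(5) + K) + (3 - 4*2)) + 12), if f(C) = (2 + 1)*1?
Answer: -12 - I ≈ -12.0 - 1.0*I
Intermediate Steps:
f(C) = 3 (f(C) = 3*1 = 3)
-(√((f(5) + K) + (3 - 4*2)) + 12) = -(√((3 + 1) + (3 - 4*2)) + 12) = -(√(4 + (3 - 8)) + 12) = -(√(4 - 5) + 12) = -(√(-1) + 12) = -(I + 12) = -(12 + I) = -12 - I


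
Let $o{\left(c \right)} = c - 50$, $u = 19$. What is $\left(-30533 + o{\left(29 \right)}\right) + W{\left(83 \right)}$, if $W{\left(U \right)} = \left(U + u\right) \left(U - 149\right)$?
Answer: $-37286$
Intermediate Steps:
$o{\left(c \right)} = -50 + c$
$W{\left(U \right)} = \left(-149 + U\right) \left(19 + U\right)$ ($W{\left(U \right)} = \left(U + 19\right) \left(U - 149\right) = \left(19 + U\right) \left(-149 + U\right) = \left(-149 + U\right) \left(19 + U\right)$)
$\left(-30533 + o{\left(29 \right)}\right) + W{\left(83 \right)} = \left(-30533 + \left(-50 + 29\right)\right) - \left(13621 - 6889\right) = \left(-30533 - 21\right) - 6732 = -30554 - 6732 = -37286$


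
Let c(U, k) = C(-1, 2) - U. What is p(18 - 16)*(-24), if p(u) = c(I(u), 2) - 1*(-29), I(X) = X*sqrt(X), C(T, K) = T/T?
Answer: -720 + 48*sqrt(2) ≈ -652.12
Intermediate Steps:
C(T, K) = 1
I(X) = X**(3/2)
c(U, k) = 1 - U
p(u) = 30 - u**(3/2) (p(u) = (1 - u**(3/2)) - 1*(-29) = (1 - u**(3/2)) + 29 = 30 - u**(3/2))
p(18 - 16)*(-24) = (30 - (18 - 16)**(3/2))*(-24) = (30 - 2**(3/2))*(-24) = (30 - 2*sqrt(2))*(-24) = -720 + 48*sqrt(2)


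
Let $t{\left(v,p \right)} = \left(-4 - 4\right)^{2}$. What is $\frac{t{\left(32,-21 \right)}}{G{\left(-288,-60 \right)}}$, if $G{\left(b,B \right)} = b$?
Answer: $- \frac{2}{9} \approx -0.22222$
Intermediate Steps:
$t{\left(v,p \right)} = 64$ ($t{\left(v,p \right)} = \left(-8\right)^{2} = 64$)
$\frac{t{\left(32,-21 \right)}}{G{\left(-288,-60 \right)}} = \frac{64}{-288} = 64 \left(- \frac{1}{288}\right) = - \frac{2}{9}$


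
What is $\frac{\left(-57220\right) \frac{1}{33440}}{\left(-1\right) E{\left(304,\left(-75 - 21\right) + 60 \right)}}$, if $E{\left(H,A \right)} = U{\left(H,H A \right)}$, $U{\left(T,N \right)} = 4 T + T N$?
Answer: $- \frac{2861}{5560670720} \approx -5.1451 \cdot 10^{-7}$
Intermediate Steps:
$U{\left(T,N \right)} = 4 T + N T$
$E{\left(H,A \right)} = H \left(4 + A H\right)$ ($E{\left(H,A \right)} = H \left(4 + H A\right) = H \left(4 + A H\right)$)
$\frac{\left(-57220\right) \frac{1}{33440}}{\left(-1\right) E{\left(304,\left(-75 - 21\right) + 60 \right)}} = \frac{\left(-57220\right) \frac{1}{33440}}{\left(-1\right) 304 \left(4 + \left(\left(-75 - 21\right) + 60\right) 304\right)} = \frac{\left(-57220\right) \frac{1}{33440}}{\left(-1\right) 304 \left(4 + \left(-96 + 60\right) 304\right)} = - \frac{2861}{1672 \left(- 304 \left(4 - 10944\right)\right)} = - \frac{2861}{1672 \left(- 304 \left(-10940\right)\right)} = - \frac{2861}{1672 \left(\left(-1\right) \left(-3325760\right)\right)} = - \frac{2861}{1672 \cdot 3325760} = \left(- \frac{2861}{1672}\right) \frac{1}{3325760} = - \frac{2861}{5560670720}$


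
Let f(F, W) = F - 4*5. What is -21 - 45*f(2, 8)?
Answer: 789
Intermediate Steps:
f(F, W) = -20 + F (f(F, W) = F - 20 = -20 + F)
-21 - 45*f(2, 8) = -21 - 45*(-20 + 2) = -21 - 45*(-18) = -21 + 810 = 789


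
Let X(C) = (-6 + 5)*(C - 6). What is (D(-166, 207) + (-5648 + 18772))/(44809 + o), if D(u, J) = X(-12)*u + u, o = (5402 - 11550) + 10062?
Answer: 9970/48723 ≈ 0.20463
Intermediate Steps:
o = 3914 (o = -6148 + 10062 = 3914)
X(C) = 6 - C (X(C) = -(-6 + C) = 6 - C)
D(u, J) = 19*u (D(u, J) = (6 - 1*(-12))*u + u = (6 + 12)*u + u = 18*u + u = 19*u)
(D(-166, 207) + (-5648 + 18772))/(44809 + o) = (19*(-166) + (-5648 + 18772))/(44809 + 3914) = (-3154 + 13124)/48723 = 9970*(1/48723) = 9970/48723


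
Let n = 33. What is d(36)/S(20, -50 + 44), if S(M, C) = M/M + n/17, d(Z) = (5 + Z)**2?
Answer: 28577/50 ≈ 571.54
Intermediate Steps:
S(M, C) = 50/17 (S(M, C) = M/M + 33/17 = 1 + 33*(1/17) = 1 + 33/17 = 50/17)
d(36)/S(20, -50 + 44) = (5 + 36)**2/(50/17) = 41**2*(17/50) = 1681*(17/50) = 28577/50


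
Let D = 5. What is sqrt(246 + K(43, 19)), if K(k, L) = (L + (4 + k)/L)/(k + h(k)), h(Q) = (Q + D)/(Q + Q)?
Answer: sqrt(312167242302)/35587 ≈ 15.700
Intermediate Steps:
h(Q) = (5 + Q)/(2*Q) (h(Q) = (Q + 5)/(Q + Q) = (5 + Q)/((2*Q)) = (5 + Q)*(1/(2*Q)) = (5 + Q)/(2*Q))
K(k, L) = (L + (4 + k)/L)/(k + (5 + k)/(2*k))
sqrt(246 + K(43, 19)) = sqrt(246 + 2*43*(4 + 43 + 19**2)/(19*(5 + 43 + 2*43**2))) = sqrt(246 + 2*43*(1/19)*(4 + 43 + 361)/(5 + 43 + 2*1849)) = sqrt(246 + 2*43*(1/19)*408/(5 + 43 + 3698)) = sqrt(246 + 2*43*(1/19)*408/3746) = sqrt(246 + 2*43*(1/19)*(1/3746)*408) = sqrt(246 + 17544/35587) = sqrt(8771946/35587) = sqrt(312167242302)/35587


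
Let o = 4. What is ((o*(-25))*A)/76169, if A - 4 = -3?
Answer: -100/76169 ≈ -0.0013129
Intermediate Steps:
A = 1 (A = 4 - 3 = 1)
((o*(-25))*A)/76169 = ((4*(-25))*1)/76169 = -100*1*(1/76169) = -100*1/76169 = -100/76169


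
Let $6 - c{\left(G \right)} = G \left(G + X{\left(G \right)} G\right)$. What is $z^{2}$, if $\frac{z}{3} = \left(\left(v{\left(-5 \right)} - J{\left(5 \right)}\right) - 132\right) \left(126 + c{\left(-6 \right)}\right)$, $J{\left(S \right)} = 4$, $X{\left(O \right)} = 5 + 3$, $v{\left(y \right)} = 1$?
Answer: $6046617600$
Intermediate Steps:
$X{\left(O \right)} = 8$
$c{\left(G \right)} = 6 - 9 G^{2}$ ($c{\left(G \right)} = 6 - G \left(G + 8 G\right) = 6 - G 9 G = 6 - 9 G^{2}$)
$z = 77760$ ($z = 3 \left(\left(1 - 4\right) - 132\right) \left(126 + \left(6 - 9 \left(-6\right)^{2}\right)\right) = 3 \left(\left(1 - 4\right) - 132\right) \left(126 + \left(6 - 324\right)\right) = 3 \left(-3 - 132\right) \left(126 + \left(6 - 324\right)\right) = 3 \left(- 135 \left(126 - 318\right)\right) = 3 \left(\left(-135\right) \left(-192\right)\right) = 3 \cdot 25920 = 77760$)
$z^{2} = 77760^{2} = 6046617600$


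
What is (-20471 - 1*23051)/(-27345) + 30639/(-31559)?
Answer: 535687343/862980855 ≈ 0.62074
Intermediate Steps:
(-20471 - 1*23051)/(-27345) + 30639/(-31559) = (-20471 - 23051)*(-1/27345) + 30639*(-1/31559) = -43522*(-1/27345) - 30639/31559 = 43522/27345 - 30639/31559 = 535687343/862980855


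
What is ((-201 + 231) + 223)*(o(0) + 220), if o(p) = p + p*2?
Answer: 55660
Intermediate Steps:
o(p) = 3*p (o(p) = p + 2*p = 3*p)
((-201 + 231) + 223)*(o(0) + 220) = ((-201 + 231) + 223)*(3*0 + 220) = (30 + 223)*(0 + 220) = 253*220 = 55660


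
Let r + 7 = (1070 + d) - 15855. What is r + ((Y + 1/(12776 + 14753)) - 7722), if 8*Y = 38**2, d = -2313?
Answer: -1356986995/55058 ≈ -24647.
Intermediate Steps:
Y = 361/2 (Y = (1/8)*38**2 = (1/8)*1444 = 361/2 ≈ 180.50)
r = -17105 (r = -7 + ((1070 - 2313) - 15855) = -7 + (-1243 - 15855) = -7 - 17098 = -17105)
r + ((Y + 1/(12776 + 14753)) - 7722) = -17105 + ((361/2 + 1/(12776 + 14753)) - 7722) = -17105 + ((361/2 + 1/27529) - 7722) = -17105 + (9937971/55058 - 7722) = -17105 - 415219905/55058 = -1356986995/55058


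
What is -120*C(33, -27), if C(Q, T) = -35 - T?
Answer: 960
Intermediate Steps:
-120*C(33, -27) = -120*(-35 - 1*(-27)) = -120*(-35 + 27) = -120*(-8) = 960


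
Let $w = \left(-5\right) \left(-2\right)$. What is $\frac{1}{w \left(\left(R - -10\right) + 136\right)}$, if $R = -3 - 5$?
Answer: $\frac{1}{1380} \approx 0.00072464$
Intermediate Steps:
$R = -8$ ($R = -3 - 5 = -8$)
$w = 10$
$\frac{1}{w \left(\left(R - -10\right) + 136\right)} = \frac{1}{10 \left(\left(-8 - -10\right) + 136\right)} = \frac{1}{10 \left(\left(-8 + 10\right) + 136\right)} = \frac{1}{10 \left(2 + 136\right)} = \frac{1}{10 \cdot 138} = \frac{1}{1380}$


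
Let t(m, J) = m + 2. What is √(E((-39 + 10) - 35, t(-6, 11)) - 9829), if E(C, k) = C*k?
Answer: I*√9573 ≈ 97.842*I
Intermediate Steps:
t(m, J) = 2 + m
√(E((-39 + 10) - 35, t(-6, 11)) - 9829) = √(((-39 + 10) - 35)*(2 - 6) - 9829) = √((-29 - 35)*(-4) - 9829) = √(-64*(-4) - 9829) = √(256 - 9829) = √(-9573) = I*√9573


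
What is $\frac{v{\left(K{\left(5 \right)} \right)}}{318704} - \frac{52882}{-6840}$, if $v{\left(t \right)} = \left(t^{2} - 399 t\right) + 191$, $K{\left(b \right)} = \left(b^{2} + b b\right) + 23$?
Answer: $\frac{2086529131}{272491920} \approx 7.6572$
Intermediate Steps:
$K{\left(b \right)} = 23 + 2 b^{2}$ ($K{\left(b \right)} = \left(b^{2} + b^{2}\right) + 23 = 2 b^{2} + 23 = 23 + 2 b^{2}$)
$v{\left(t \right)} = 191 + t^{2} - 399 t$
$\frac{v{\left(K{\left(5 \right)} \right)}}{318704} - \frac{52882}{-6840} = \frac{191 + \left(23 + 2 \cdot 5^{2}\right)^{2} - 399 \left(23 + 2 \cdot 5^{2}\right)}{318704} - \frac{52882}{-6840} = \left(191 + \left(23 + 2 \cdot 25\right)^{2} - 399 \left(23 + 2 \cdot 25\right)\right) \frac{1}{318704} - - \frac{26441}{3420} = \left(191 + \left(23 + 50\right)^{2} - 399 \left(23 + 50\right)\right) \frac{1}{318704} + \frac{26441}{3420} = \left(191 + 73^{2} - 29127\right) \frac{1}{318704} + \frac{26441}{3420} = \left(191 + 5329 - 29127\right) \frac{1}{318704} + \frac{26441}{3420} = \left(-23607\right) \frac{1}{318704} + \frac{26441}{3420} = - \frac{23607}{318704} + \frac{26441}{3420} = \frac{2086529131}{272491920}$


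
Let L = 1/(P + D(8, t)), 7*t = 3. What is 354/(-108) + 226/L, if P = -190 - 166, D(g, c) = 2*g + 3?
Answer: -1370975/18 ≈ -76165.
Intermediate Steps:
t = 3/7 (t = (⅐)*3 = 3/7 ≈ 0.42857)
D(g, c) = 3 + 2*g
P = -356
L = -1/337 (L = 1/(-356 + (3 + 2*8)) = 1/(-356 + (3 + 16)) = 1/(-356 + 19) = 1/(-337) = -1/337 ≈ -0.0029674)
354/(-108) + 226/L = 354/(-108) + 226/(-1/337) = 354*(-1/108) + 226*(-337) = -59/18 - 76162 = -1370975/18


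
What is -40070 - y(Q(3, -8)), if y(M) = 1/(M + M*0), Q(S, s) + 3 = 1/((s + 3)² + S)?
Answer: -3325782/83 ≈ -40070.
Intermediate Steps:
Q(S, s) = -3 + 1/(S + (3 + s)²) (Q(S, s) = -3 + 1/((s + 3)² + S) = -3 + 1/((3 + s)² + S) = -3 + 1/(S + (3 + s)²))
y(M) = 1/M (y(M) = 1/(M + 0) = 1/M)
-40070 - y(Q(3, -8)) = -40070 - 1/((1 - 3*3 - 3*(3 - 8)²)/(3 + (3 - 8)²)) = -40070 - 1/((1 - 9 - 3*(-5)²)/(3 + (-5)²)) = -40070 - 1/((1 - 9 - 3*25)/(3 + 25)) = -40070 - 1/((1 - 9 - 75)/28) = -40070 - 1/((1/28)*(-83)) = -40070 - 1/(-83/28) = -40070 - 1*(-28/83) = -40070 + 28/83 = -3325782/83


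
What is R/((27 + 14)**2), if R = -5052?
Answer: -5052/1681 ≈ -3.0054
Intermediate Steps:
R/((27 + 14)**2) = -5052/(27 + 14)**2 = -5052/(41**2) = -5052/1681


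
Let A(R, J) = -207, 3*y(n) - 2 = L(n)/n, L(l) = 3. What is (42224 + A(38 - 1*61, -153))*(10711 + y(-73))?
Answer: 98565663484/219 ≈ 4.5007e+8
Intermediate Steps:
y(n) = ⅔ + 1/n (y(n) = ⅔ + (3/n)/3 = ⅔ + 1/n)
(42224 + A(38 - 1*61, -153))*(10711 + y(-73)) = (42224 - 207)*(10711 + (⅔ + 1/(-73))) = 42017*(10711 + (⅔ - 1/73)) = 42017*(10711 + 143/219) = 42017*(2345852/219) = 98565663484/219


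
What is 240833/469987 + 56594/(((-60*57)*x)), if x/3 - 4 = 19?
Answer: 15116663531/55453766130 ≈ 0.27260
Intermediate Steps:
x = 69 (x = 12 + 3*19 = 12 + 57 = 69)
240833/469987 + 56594/(((-60*57)*x)) = 240833/469987 + 56594/((-60*57*69)) = 240833*(1/469987) + 56594/((-3420*69)) = 240833/469987 + 56594/(-235980) = 240833/469987 + 56594*(-1/235980) = 240833/469987 - 28297/117990 = 15116663531/55453766130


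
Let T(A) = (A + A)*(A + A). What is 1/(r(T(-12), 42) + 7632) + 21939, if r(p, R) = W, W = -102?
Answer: 165200671/7530 ≈ 21939.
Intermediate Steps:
T(A) = 4*A² (T(A) = (2*A)*(2*A) = 4*A²)
r(p, R) = -102
1/(r(T(-12), 42) + 7632) + 21939 = 1/(-102 + 7632) + 21939 = 1/7530 + 21939 = 165200671/7530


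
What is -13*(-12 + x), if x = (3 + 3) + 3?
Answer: 39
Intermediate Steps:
x = 9 (x = 6 + 3 = 9)
-13*(-12 + x) = -13*(-12 + 9) = -13*(-3) = 39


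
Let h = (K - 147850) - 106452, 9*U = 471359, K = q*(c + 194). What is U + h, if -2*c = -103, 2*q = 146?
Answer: -3312131/18 ≈ -1.8401e+5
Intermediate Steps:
q = 73 (q = (1/2)*146 = 73)
c = 103/2 (c = -1/2*(-103) = 103/2 ≈ 51.500)
K = 35843/2 (K = 73*(103/2 + 194) = 73*(491/2) = 35843/2 ≈ 17922.)
U = 471359/9 (U = (1/9)*471359 = 471359/9 ≈ 52373.)
h = -472761/2 (h = (35843/2 - 147850) - 106452 = -259857/2 - 106452 = -472761/2 ≈ -2.3638e+5)
U + h = 471359/9 - 472761/2 = -3312131/18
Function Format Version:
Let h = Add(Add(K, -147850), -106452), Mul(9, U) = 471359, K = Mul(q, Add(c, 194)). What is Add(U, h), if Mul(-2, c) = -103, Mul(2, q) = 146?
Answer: Rational(-3312131, 18) ≈ -1.8401e+5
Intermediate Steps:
q = 73 (q = Mul(Rational(1, 2), 146) = 73)
c = Rational(103, 2) (c = Mul(Rational(-1, 2), -103) = Rational(103, 2) ≈ 51.500)
K = Rational(35843, 2) (K = Mul(73, Add(Rational(103, 2), 194)) = Mul(73, Rational(491, 2)) = Rational(35843, 2) ≈ 17922.)
U = Rational(471359, 9) (U = Mul(Rational(1, 9), 471359) = Rational(471359, 9) ≈ 52373.)
h = Rational(-472761, 2) (h = Add(Add(Rational(35843, 2), -147850), -106452) = Add(Rational(-259857, 2), -106452) = Rational(-472761, 2) ≈ -2.3638e+5)
Add(U, h) = Add(Rational(471359, 9), Rational(-472761, 2)) = Rational(-3312131, 18)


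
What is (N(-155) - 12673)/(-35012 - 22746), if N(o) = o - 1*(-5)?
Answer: 12823/57758 ≈ 0.22201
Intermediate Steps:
N(o) = 5 + o (N(o) = o + 5 = 5 + o)
(N(-155) - 12673)/(-35012 - 22746) = ((5 - 155) - 12673)/(-35012 - 22746) = (-150 - 12673)/(-57758) = -12823*(-1/57758) = 12823/57758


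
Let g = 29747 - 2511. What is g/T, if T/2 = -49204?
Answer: -6809/24602 ≈ -0.27677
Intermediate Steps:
g = 27236
T = -98408 (T = 2*(-49204) = -98408)
g/T = 27236/(-98408) = 27236*(-1/98408) = -6809/24602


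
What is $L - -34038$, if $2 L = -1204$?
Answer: $33436$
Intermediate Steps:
$L = -602$ ($L = \frac{1}{2} \left(-1204\right) = -602$)
$L - -34038 = -602 - -34038 = -602 + 34038 = 33436$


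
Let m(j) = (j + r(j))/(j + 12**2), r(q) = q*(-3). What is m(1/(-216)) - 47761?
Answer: -1485510381/31103 ≈ -47761.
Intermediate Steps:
r(q) = -3*q
m(j) = -2*j/(144 + j) (m(j) = (j - 3*j)/(j + 12**2) = (-2*j)/(j + 144) = (-2*j)/(144 + j) = -2*j/(144 + j))
m(1/(-216)) - 47761 = -2/(-216*(144 + 1/(-216))) - 47761 = -2*(-1/216)/(144 - 1/216) - 47761 = -2*(-1/216)/31103/216 - 47761 = -2*(-1/216)*216/31103 - 47761 = 2/31103 - 47761 = -1485510381/31103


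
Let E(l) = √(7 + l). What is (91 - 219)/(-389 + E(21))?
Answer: 49792/151293 + 256*√7/151293 ≈ 0.33359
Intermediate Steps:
(91 - 219)/(-389 + E(21)) = (91 - 219)/(-389 + √(7 + 21)) = -128/(-389 + √28) = -128/(-389 + 2*√7)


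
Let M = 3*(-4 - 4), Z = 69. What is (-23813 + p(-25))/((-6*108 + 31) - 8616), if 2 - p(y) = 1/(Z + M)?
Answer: 1071496/415485 ≈ 2.5789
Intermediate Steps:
M = -24 (M = 3*(-8) = -24)
p(y) = 89/45 (p(y) = 2 - 1/(69 - 24) = 2 - 1/45 = 89/45)
(-23813 + p(-25))/((-6*108 + 31) - 8616) = (-23813 + 89/45)/((-6*108 + 31) - 8616) = -1071496/(45*((-648 + 31) - 8616)) = -1071496/(45*(-617 - 8616)) = -1071496/45/(-9233) = -1071496/45*(-1/9233) = 1071496/415485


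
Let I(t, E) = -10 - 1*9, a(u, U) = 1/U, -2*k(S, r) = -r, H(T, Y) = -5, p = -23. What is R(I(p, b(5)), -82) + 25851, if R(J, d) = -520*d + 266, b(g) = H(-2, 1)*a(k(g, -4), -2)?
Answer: 68757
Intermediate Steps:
k(S, r) = r/2 (k(S, r) = -(-1)*r/2 = r/2)
b(g) = 5/2 (b(g) = -5/(-2) = -5*(-1/2) = 5/2)
I(t, E) = -19 (I(t, E) = -10 - 9 = -19)
R(J, d) = 266 - 520*d
R(I(p, b(5)), -82) + 25851 = (266 - 520*(-82)) + 25851 = (266 + 42640) + 25851 = 42906 + 25851 = 68757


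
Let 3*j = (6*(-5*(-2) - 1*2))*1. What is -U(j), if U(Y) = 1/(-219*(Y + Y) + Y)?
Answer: 1/6992 ≈ 0.00014302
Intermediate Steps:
j = 16 (j = ((6*(-5*(-2) - 1*2))*1)/3 = ((6*(10 - 2))*1)/3 = ((6*8)*1)/3 = (48*1)/3 = (⅓)*48 = 16)
U(Y) = -1/(437*Y) (U(Y) = 1/(-438*Y + Y) = 1/(-437*Y) = -1/(437*Y))
-U(j) = -(-1)/(437*16) = -1*(-1/6992) = 1/6992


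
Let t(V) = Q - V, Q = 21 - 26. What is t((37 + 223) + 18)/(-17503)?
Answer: 283/17503 ≈ 0.016169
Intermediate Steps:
Q = -5
t(V) = -5 - V
t((37 + 223) + 18)/(-17503) = (-5 - ((37 + 223) + 18))/(-17503) = (-5 - (260 + 18))*(-1/17503) = (-5 - 1*278)*(-1/17503) = (-5 - 278)*(-1/17503) = -283*(-1/17503) = 283/17503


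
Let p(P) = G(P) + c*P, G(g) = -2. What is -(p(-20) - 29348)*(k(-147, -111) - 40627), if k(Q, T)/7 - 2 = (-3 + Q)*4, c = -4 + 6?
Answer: -1317054070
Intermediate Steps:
c = 2
k(Q, T) = -70 + 28*Q (k(Q, T) = 14 + 7*((-3 + Q)*4) = 14 + 7*(-12 + 4*Q) = 14 + (-84 + 28*Q) = -70 + 28*Q)
p(P) = -2 + 2*P
-(p(-20) - 29348)*(k(-147, -111) - 40627) = -((-2 + 2*(-20)) - 29348)*((-70 + 28*(-147)) - 40627) = -((-2 - 40) - 29348)*((-70 - 4116) - 40627) = -(-42 - 29348)*(-4186 - 40627) = -(-29390)*(-44813) = -1*1317054070 = -1317054070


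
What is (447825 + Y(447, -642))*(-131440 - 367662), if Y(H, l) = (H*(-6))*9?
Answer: -211463029074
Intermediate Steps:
Y(H, l) = -54*H (Y(H, l) = -6*H*9 = -54*H)
(447825 + Y(447, -642))*(-131440 - 367662) = (447825 - 54*447)*(-131440 - 367662) = (447825 - 24138)*(-499102) = 423687*(-499102) = -211463029074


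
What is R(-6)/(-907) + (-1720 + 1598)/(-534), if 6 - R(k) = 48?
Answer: 66541/242169 ≈ 0.27477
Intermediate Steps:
R(k) = -42 (R(k) = 6 - 1*48 = 6 - 48 = -42)
R(-6)/(-907) + (-1720 + 1598)/(-534) = -42/(-907) + (-1720 + 1598)/(-534) = -42*(-1/907) - 122*(-1/534) = 42/907 + 61/267 = 66541/242169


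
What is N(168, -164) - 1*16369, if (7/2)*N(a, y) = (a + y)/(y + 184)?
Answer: -572913/35 ≈ -16369.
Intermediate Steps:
N(a, y) = 2*(a + y)/(7*(184 + y)) (N(a, y) = 2*((a + y)/(y + 184))/7 = 2*((a + y)/(184 + y))/7 = 2*(a + y)/(7*(184 + y)))
N(168, -164) - 1*16369 = 2*(168 - 164)/(7*(184 - 164)) - 1*16369 = (2/7)*4/20 - 16369 = (2/7)*(1/20)*4 - 16369 = 2/35 - 16369 = -572913/35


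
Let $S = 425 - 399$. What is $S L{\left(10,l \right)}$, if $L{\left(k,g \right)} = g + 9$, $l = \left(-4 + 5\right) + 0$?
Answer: $260$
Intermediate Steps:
$l = 1$ ($l = 1 + 0 = 1$)
$L{\left(k,g \right)} = 9 + g$
$S = 26$ ($S = 425 - 399 = 26$)
$S L{\left(10,l \right)} = 26 \left(9 + 1\right) = 26 \cdot 10 = 260$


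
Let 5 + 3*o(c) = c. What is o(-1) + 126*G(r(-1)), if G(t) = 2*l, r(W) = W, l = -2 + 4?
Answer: 502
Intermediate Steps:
l = 2
o(c) = -5/3 + c/3
G(t) = 4 (G(t) = 2*2 = 4)
o(-1) + 126*G(r(-1)) = (-5/3 + (⅓)*(-1)) + 126*4 = (-5/3 - ⅓) + 504 = -2 + 504 = 502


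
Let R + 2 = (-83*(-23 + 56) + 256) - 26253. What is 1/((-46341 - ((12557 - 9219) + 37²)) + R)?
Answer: -1/79786 ≈ -1.2534e-5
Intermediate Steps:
R = -28738 (R = -2 + ((-83*(-23 + 56) + 256) - 26253) = -2 + ((-83*33 + 256) - 26253) = -2 + ((-2739 + 256) - 26253) = -2 + (-2483 - 26253) = -2 - 28736 = -28738)
1/((-46341 - ((12557 - 9219) + 37²)) + R) = 1/((-46341 - ((12557 - 9219) + 37²)) - 28738) = 1/((-46341 - (3338 + 1369)) - 28738) = 1/((-46341 - 1*4707) - 28738) = 1/((-46341 - 4707) - 28738) = 1/(-51048 - 28738) = 1/(-79786) = -1/79786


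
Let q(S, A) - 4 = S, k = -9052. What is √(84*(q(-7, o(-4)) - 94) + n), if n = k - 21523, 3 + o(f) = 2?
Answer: I*√38723 ≈ 196.78*I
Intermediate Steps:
o(f) = -1 (o(f) = -3 + 2 = -1)
q(S, A) = 4 + S
n = -30575 (n = -9052 - 21523 = -30575)
√(84*(q(-7, o(-4)) - 94) + n) = √(84*((4 - 7) - 94) - 30575) = √(84*(-3 - 94) - 30575) = √(84*(-97) - 30575) = √(-8148 - 30575) = √(-38723) = I*√38723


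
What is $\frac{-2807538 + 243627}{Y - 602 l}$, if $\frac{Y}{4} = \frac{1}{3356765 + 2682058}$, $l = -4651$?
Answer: $- \frac{15483004716753}{16908112595350} \approx -0.91571$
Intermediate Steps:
$Y = \frac{4}{6038823}$ ($Y = \frac{4}{3356765 + 2682058} = \frac{4}{6038823} \approx 6.6238 \cdot 10^{-7}$)
$\frac{-2807538 + 243627}{Y - 602 l} = \frac{-2807538 + 243627}{\frac{4}{6038823} - -2799902} = - \frac{2563911}{\frac{4}{6038823} + 2799902} = - \frac{2563911}{\frac{16908112595350}{6038823}} = \left(-2563911\right) \frac{6038823}{16908112595350} = - \frac{15483004716753}{16908112595350}$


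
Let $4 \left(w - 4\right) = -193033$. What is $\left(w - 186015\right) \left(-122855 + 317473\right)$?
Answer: $- \frac{91186025793}{2} \approx -4.5593 \cdot 10^{10}$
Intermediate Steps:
$w = - \frac{193017}{4}$ ($w = 4 + \frac{1}{4} \left(-193033\right) = 4 - \frac{193033}{4} = - \frac{193017}{4} \approx -48254.0$)
$\left(w - 186015\right) \left(-122855 + 317473\right) = \left(- \frac{193017}{4} - 186015\right) \left(-122855 + 317473\right) = \left(- \frac{937077}{4}\right) 194618 = - \frac{91186025793}{2}$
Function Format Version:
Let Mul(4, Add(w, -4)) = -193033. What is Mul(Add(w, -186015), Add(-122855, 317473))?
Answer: Rational(-91186025793, 2) ≈ -4.5593e+10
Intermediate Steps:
w = Rational(-193017, 4) (w = Add(4, Mul(Rational(1, 4), -193033)) = Add(4, Rational(-193033, 4)) = Rational(-193017, 4) ≈ -48254.)
Mul(Add(w, -186015), Add(-122855, 317473)) = Mul(Add(Rational(-193017, 4), -186015), Add(-122855, 317473)) = Mul(Rational(-937077, 4), 194618) = Rational(-91186025793, 2)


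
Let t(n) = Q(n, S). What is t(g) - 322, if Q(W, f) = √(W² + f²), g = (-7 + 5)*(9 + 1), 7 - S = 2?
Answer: -322 + 5*√17 ≈ -301.38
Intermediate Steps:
S = 5 (S = 7 - 1*2 = 7 - 2 = 5)
g = -20 (g = -2*10 = -20)
t(n) = √(25 + n²) (t(n) = √(n² + 5²) = √(n² + 25) = √(25 + n²))
t(g) - 322 = √(25 + (-20)²) - 322 = √(25 + 400) - 322 = √425 - 322 = 5*√17 - 322 = -322 + 5*√17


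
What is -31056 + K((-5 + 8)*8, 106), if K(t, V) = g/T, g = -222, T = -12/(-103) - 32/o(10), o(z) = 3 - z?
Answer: -52564671/1690 ≈ -31103.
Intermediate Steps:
T = 3380/721 (T = -12/(-103) - 32/(3 - 1*10) = -12*(-1/103) - 32/(3 - 10) = 12/103 - 32/(-7) = 12/103 - 32*(-⅐) = 12/103 + 32/7 = 3380/721 ≈ 4.6879)
K(t, V) = -80031/1690 (K(t, V) = -222/3380/721 = -222*721/3380 = -80031/1690)
-31056 + K((-5 + 8)*8, 106) = -31056 - 80031/1690 = -52564671/1690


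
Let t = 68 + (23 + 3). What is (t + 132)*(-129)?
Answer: -29154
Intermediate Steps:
t = 94 (t = 68 + 26 = 94)
(t + 132)*(-129) = (94 + 132)*(-129) = 226*(-129) = -29154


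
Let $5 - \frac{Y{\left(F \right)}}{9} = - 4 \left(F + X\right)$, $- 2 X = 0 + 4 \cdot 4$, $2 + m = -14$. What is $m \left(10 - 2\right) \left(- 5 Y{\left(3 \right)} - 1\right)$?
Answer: $-86272$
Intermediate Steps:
$m = -16$ ($m = -2 - 14 = -16$)
$X = -8$ ($X = - \frac{0 + 4 \cdot 4}{2} = - \frac{0 + 16}{2} = \left(- \frac{1}{2}\right) 16 = -8$)
$Y{\left(F \right)} = -243 + 36 F$ ($Y{\left(F \right)} = 45 - 9 \left(- 4 \left(F - 8\right)\right) = 45 - 9 \left(- 4 \left(-8 + F\right)\right) = 45 - 9 \left(32 - 4 F\right) = 45 + \left(-288 + 36 F\right) = -243 + 36 F$)
$m \left(10 - 2\right) \left(- 5 Y{\left(3 \right)} - 1\right) = - 16 \left(10 - 2\right) \left(- 5 \left(-243 + 36 \cdot 3\right) - 1\right) = \left(-16\right) 8 \left(- 5 \left(-243 + 108\right) - 1\right) = - 128 \left(\left(-5\right) \left(-135\right) - 1\right) = - 128 \left(675 - 1\right) = \left(-128\right) 674 = -86272$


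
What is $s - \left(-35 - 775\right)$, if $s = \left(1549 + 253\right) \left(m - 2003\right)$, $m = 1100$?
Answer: $-1626396$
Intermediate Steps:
$s = -1627206$ ($s = \left(1549 + 253\right) \left(1100 - 2003\right) = 1802 \left(-903\right) = -1627206$)
$s - \left(-35 - 775\right) = -1627206 - \left(-35 - 775\right) = -1627206 - -810 = -1627206 + 810 = -1626396$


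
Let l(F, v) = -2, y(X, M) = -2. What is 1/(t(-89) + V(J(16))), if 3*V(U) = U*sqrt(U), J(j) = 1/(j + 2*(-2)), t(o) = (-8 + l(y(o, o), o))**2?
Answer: 1555200/155519999 - 72*sqrt(3)/155519999 ≈ 0.0099992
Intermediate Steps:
t(o) = 100 (t(o) = (-8 - 2)**2 = (-10)**2 = 100)
J(j) = 1/(-4 + j) (J(j) = 1/(j - 4) = 1/(-4 + j))
V(U) = U**(3/2)/3 (V(U) = (U*sqrt(U))/3 = U**(3/2)/3)
1/(t(-89) + V(J(16))) = 1/(100 + (1/(-4 + 16))**(3/2)/3) = 1/(100 + (1/12)**(3/2)/3) = 1/(100 + (sqrt(3)/72)/3) = 1/(100 + sqrt(3)/216)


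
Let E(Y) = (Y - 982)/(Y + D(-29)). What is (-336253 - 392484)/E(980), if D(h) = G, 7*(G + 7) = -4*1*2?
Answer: 4957597811/14 ≈ 3.5411e+8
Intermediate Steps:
G = -57/7 (G = -7 + (-4*1*2)/7 = -7 + (-4*2)/7 = -7 + (⅐)*(-8) = -7 - 8/7 = -57/7 ≈ -8.1429)
D(h) = -57/7
E(Y) = (-982 + Y)/(-57/7 + Y) (E(Y) = (Y - 982)/(Y - 57/7) = (-982 + Y)/(-57/7 + Y))
(-336253 - 392484)/E(980) = (-336253 - 392484)/((7*(-982 + 980)/(-57 + 7*980))) = -728737/(7*(-2)/(-57 + 6860)) = -728737/(7*(-2)/6803) = -728737/(7*(1/6803)*(-2)) = -728737/(-14/6803) = -728737*(-6803/14) = 4957597811/14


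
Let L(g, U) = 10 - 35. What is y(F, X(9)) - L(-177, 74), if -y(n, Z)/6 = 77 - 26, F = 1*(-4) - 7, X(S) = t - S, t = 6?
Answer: -281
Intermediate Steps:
X(S) = 6 - S
L(g, U) = -25
F = -11 (F = -4 - 7 = -11)
y(n, Z) = -306 (y(n, Z) = -6*(77 - 26) = -6*51 = -306)
y(F, X(9)) - L(-177, 74) = -306 - 1*(-25) = -306 + 25 = -281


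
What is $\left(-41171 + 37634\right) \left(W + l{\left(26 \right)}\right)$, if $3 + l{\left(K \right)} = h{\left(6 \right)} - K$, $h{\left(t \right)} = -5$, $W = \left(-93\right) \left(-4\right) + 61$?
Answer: $-1411263$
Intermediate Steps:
$W = 433$ ($W = 372 + 61 = 433$)
$l{\left(K \right)} = -8 - K$ ($l{\left(K \right)} = -3 - \left(5 + K\right) = -8 - K$)
$\left(-41171 + 37634\right) \left(W + l{\left(26 \right)}\right) = \left(-41171 + 37634\right) \left(433 - 34\right) = - 3537 \left(433 - 34\right) = \left(-3537\right) 399 = -1411263$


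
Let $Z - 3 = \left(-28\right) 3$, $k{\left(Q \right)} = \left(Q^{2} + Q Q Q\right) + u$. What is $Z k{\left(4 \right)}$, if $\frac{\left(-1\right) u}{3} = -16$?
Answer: $-10368$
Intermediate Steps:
$u = 48$ ($u = \left(-3\right) \left(-16\right) = 48$)
$k{\left(Q \right)} = 48 + Q^{2} + Q^{3}$ ($k{\left(Q \right)} = \left(Q^{2} + Q Q Q\right) + 48 = \left(Q^{2} + Q^{2} Q\right) + 48 = \left(Q^{2} + Q^{3}\right) + 48 = 48 + Q^{2} + Q^{3}$)
$Z = -81$ ($Z = 3 - 84 = -81$)
$Z k{\left(4 \right)} = - 81 \left(48 + 4^{2} + 4^{3}\right) = - 81 \left(48 + 16 + 64\right) = \left(-81\right) 128 = -10368$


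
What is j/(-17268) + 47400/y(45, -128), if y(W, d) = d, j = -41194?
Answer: -25413449/69072 ≈ -367.93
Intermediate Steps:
j/(-17268) + 47400/y(45, -128) = -41194/(-17268) + 47400/(-128) = -41194*(-1/17268) + 47400*(-1/128) = 20597/8634 - 5925/16 = -25413449/69072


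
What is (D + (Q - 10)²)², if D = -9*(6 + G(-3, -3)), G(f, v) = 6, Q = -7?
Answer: 32761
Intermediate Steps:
D = -108 (D = -9*(6 + 6) = -9*12 = -108)
(D + (Q - 10)²)² = (-108 + (-7 - 10)²)² = (-108 + (-17)²)² = (-108 + 289)² = 181² = 32761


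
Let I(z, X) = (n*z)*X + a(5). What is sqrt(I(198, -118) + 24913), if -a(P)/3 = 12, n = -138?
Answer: sqrt(3249109) ≈ 1802.5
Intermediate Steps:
a(P) = -36 (a(P) = -3*12 = -36)
I(z, X) = -36 - 138*X*z (I(z, X) = (-138*z)*X - 36 = -138*X*z - 36 = -36 - 138*X*z)
sqrt(I(198, -118) + 24913) = sqrt((-36 - 138*(-118)*198) + 24913) = sqrt((-36 + 3224232) + 24913) = sqrt(3224196 + 24913) = sqrt(3249109)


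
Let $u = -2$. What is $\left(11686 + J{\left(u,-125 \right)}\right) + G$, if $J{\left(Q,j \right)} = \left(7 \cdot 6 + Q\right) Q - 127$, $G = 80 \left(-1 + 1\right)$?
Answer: $11479$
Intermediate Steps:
$G = 0$ ($G = 80 \cdot 0 = 0$)
$J{\left(Q,j \right)} = -127 + Q \left(42 + Q\right)$ ($J{\left(Q,j \right)} = \left(42 + Q\right) Q - 127 = Q \left(42 + Q\right) - 127 = -127 + Q \left(42 + Q\right)$)
$\left(11686 + J{\left(u,-125 \right)}\right) + G = \left(11686 + \left(-127 + \left(-2\right)^{2} + 42 \left(-2\right)\right)\right) + 0 = \left(11686 - 207\right) + 0 = 11479 + 0 = 11479$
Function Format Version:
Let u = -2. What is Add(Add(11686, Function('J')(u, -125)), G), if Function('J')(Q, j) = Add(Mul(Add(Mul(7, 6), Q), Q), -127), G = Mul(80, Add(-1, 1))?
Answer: 11479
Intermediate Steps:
G = 0 (G = Mul(80, 0) = 0)
Function('J')(Q, j) = Add(-127, Mul(Q, Add(42, Q))) (Function('J')(Q, j) = Add(Mul(Add(42, Q), Q), -127) = Add(Mul(Q, Add(42, Q)), -127) = Add(-127, Mul(Q, Add(42, Q))))
Add(Add(11686, Function('J')(u, -125)), G) = Add(Add(11686, Add(-127, Pow(-2, 2), Mul(42, -2))), 0) = Add(Add(11686, Add(-127, 4, -84)), 0) = Add(Add(11686, -207), 0) = Add(11479, 0) = 11479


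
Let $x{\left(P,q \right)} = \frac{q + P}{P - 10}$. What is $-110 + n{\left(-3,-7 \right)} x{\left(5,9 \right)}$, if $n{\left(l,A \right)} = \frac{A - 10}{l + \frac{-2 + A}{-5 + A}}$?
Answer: $- \frac{5902}{45} \approx -131.16$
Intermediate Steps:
$x{\left(P,q \right)} = \frac{P + q}{-10 + P}$
$n{\left(l,A \right)} = \frac{-10 + A}{l + \frac{-2 + A}{-5 + A}}$
$-110 + n{\left(-3,-7 \right)} x{\left(5,9 \right)} = -110 + \frac{50 + \left(-7\right)^{2} - -105}{-2 - 7 - -15 - -21} \frac{5 + 9}{-10 + 5} = -110 + \frac{50 + 49 + 105}{-2 - 7 + 15 + 21} \frac{1}{-5} \cdot 14 = -110 + \frac{1}{27} \cdot 204 \left(\left(- \frac{1}{5}\right) 14\right) = -110 + \frac{1}{27} \cdot 204 \left(- \frac{14}{5}\right) = -110 + \frac{68}{9} \left(- \frac{14}{5}\right) = -110 - \frac{952}{45} = - \frac{5902}{45}$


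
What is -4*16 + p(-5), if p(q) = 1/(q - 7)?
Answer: -769/12 ≈ -64.083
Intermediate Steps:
p(q) = 1/(-7 + q)
-4*16 + p(-5) = -4*16 + 1/(-7 - 5) = -64 + 1/(-12) = -64 - 1/12 = -769/12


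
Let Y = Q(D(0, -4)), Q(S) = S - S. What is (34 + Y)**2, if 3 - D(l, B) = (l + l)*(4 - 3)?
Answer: 1156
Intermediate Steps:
D(l, B) = 3 - 2*l (D(l, B) = 3 - (l + l)*(4 - 3) = 3 - 2*l)
Q(S) = 0
Y = 0
(34 + Y)**2 = (34 + 0)**2 = 34**2 = 1156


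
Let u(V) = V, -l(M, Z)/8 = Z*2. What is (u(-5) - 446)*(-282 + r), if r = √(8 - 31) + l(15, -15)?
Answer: 18942 - 451*I*√23 ≈ 18942.0 - 2162.9*I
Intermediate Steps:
l(M, Z) = -16*Z (l(M, Z) = -8*Z*2 = -16*Z)
r = 240 + I*√23 (r = √(8 - 31) - 16*(-15) = √(-23) + 240 = I*√23 + 240 = 240 + I*√23 ≈ 240.0 + 4.7958*I)
(u(-5) - 446)*(-282 + r) = (-5 - 446)*(-282 + (240 + I*√23)) = -451*(-42 + I*√23) = 18942 - 451*I*√23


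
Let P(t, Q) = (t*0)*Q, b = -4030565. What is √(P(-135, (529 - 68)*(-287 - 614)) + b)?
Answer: 19*I*√11165 ≈ 2007.6*I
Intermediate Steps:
P(t, Q) = 0 (P(t, Q) = 0*Q = 0)
√(P(-135, (529 - 68)*(-287 - 614)) + b) = √(0 - 4030565) = √(-4030565) = 19*I*√11165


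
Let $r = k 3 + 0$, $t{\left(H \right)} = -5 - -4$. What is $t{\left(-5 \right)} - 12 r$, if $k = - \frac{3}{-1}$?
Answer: $-109$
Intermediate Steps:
$k = 3$ ($k = \left(-3\right) \left(-1\right) = 3$)
$t{\left(H \right)} = -1$ ($t{\left(H \right)} = -5 + 4 = -1$)
$r = 9$ ($r = 3 \cdot 3 + 0 = 9 + 0 = 9$)
$t{\left(-5 \right)} - 12 r = -1 - 108 = -109$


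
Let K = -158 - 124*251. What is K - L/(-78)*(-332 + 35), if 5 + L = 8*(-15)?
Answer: -800957/26 ≈ -30806.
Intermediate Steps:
K = -31282 (K = -158 - 31124 = -31282)
L = -125 (L = -5 + 8*(-15) = -5 - 120 = -125)
K - L/(-78)*(-332 + 35) = -31282 - (-125/(-78))*(-332 + 35) = -31282 - (-125*(-1/78))*(-297) = -31282 - 125*(-297)/78 = -31282 - 1*(-12375/26) = -31282 + 12375/26 = -800957/26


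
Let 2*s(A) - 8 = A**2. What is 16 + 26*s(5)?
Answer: 445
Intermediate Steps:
s(A) = 4 + A**2/2
16 + 26*s(5) = 16 + 26*(4 + (1/2)*5**2) = 16 + 26*(4 + (1/2)*25) = 16 + 26*(4 + 25/2) = 16 + 26*(33/2) = 16 + 429 = 445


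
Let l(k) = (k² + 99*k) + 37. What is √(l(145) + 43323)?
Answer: 2*√19685 ≈ 280.61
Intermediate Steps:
l(k) = 37 + k² + 99*k
√(l(145) + 43323) = √((37 + 145² + 99*145) + 43323) = √((37 + 21025 + 14355) + 43323) = √(35417 + 43323) = √78740 = 2*√19685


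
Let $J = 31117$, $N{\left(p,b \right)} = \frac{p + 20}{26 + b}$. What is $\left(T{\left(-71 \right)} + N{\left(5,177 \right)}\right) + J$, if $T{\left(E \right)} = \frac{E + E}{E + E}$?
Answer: $\frac{6316979}{203} \approx 31118.0$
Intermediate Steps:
$N{\left(p,b \right)} = \frac{20 + p}{26 + b}$
$T{\left(E \right)} = 1$ ($T{\left(E \right)} = \frac{2 E}{2 E} = 2 E \frac{1}{2 E} = 1$)
$\left(T{\left(-71 \right)} + N{\left(5,177 \right)}\right) + J = \left(1 + \frac{20 + 5}{26 + 177}\right) + 31117 = \left(1 + \frac{1}{203} \cdot 25\right) + 31117 = \left(1 + \frac{25}{203}\right) + 31117 = \frac{228}{203} + 31117 = \frac{6316979}{203}$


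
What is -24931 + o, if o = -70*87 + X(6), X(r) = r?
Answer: -31015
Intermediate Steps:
o = -6084 (o = -70*87 + 6 = -6090 + 6 = -6084)
-24931 + o = -24931 - 6084 = -31015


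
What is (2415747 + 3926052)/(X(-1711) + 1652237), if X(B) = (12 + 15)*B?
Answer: 6341799/1606040 ≈ 3.9487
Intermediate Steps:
X(B) = 27*B
(2415747 + 3926052)/(X(-1711) + 1652237) = (2415747 + 3926052)/(27*(-1711) + 1652237) = 6341799/(-46197 + 1652237) = 6341799/1606040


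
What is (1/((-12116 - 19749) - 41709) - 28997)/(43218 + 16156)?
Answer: -2133425279/4368382676 ≈ -0.48838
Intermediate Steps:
(1/((-12116 - 19749) - 41709) - 28997)/(43218 + 16156) = (1/(-31865 - 41709) - 28997)/59374 = (1/(-73574) - 28997)*(1/59374) = (-1/73574 - 28997)*(1/59374) = -2133425279/73574*1/59374 = -2133425279/4368382676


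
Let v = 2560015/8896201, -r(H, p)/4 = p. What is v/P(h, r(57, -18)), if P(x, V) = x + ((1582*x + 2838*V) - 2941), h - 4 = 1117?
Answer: 2560015/17578341611538 ≈ 1.4563e-7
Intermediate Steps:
h = 1121 (h = 4 + 1117 = 1121)
r(H, p) = -4*p
v = 2560015/8896201 (v = 2560015*(1/8896201) = 2560015/8896201 ≈ 0.28777)
P(x, V) = -2941 + 1583*x + 2838*V (P(x, V) = x + (-2941 + 1582*x + 2838*V) = -2941 + 1583*x + 2838*V)
v/P(h, r(57, -18)) = 2560015/(8896201*(-2941 + 1583*1121 + 2838*(-4*(-18)))) = 2560015/(8896201*(-2941 + 1774543 + 2838*72)) = 2560015/(8896201*(-2941 + 1774543 + 204336)) = (2560015/8896201)/1975938 = (2560015/8896201)*(1/1975938) = 2560015/17578341611538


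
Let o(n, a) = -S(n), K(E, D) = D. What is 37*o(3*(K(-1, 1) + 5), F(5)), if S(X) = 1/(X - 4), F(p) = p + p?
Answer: -37/14 ≈ -2.6429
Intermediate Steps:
F(p) = 2*p
S(X) = 1/(-4 + X)
o(n, a) = -1/(-4 + n)
37*o(3*(K(-1, 1) + 5), F(5)) = 37*(-1/(-4 + 3*(1 + 5))) = 37*(-1/(-4 + 3*6)) = 37*(-1/(-4 + 18)) = 37*(-1/14) = -37/14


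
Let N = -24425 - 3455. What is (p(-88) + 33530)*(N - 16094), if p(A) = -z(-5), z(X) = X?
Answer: -1474668090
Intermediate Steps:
N = -27880
p(A) = 5 (p(A) = -1*(-5) = 5)
(p(-88) + 33530)*(N - 16094) = (5 + 33530)*(-27880 - 16094) = 33535*(-43974) = -1474668090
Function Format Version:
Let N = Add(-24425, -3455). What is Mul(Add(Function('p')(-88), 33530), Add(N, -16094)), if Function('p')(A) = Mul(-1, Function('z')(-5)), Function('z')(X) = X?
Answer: -1474668090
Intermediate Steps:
N = -27880
Function('p')(A) = 5 (Function('p')(A) = Mul(-1, -5) = 5)
Mul(Add(Function('p')(-88), 33530), Add(N, -16094)) = Mul(Add(5, 33530), Add(-27880, -16094)) = Mul(33535, -43974) = -1474668090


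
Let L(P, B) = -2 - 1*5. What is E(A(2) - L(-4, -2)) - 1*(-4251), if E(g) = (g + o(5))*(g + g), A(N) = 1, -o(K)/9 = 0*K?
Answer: 4379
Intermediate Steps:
o(K) = 0 (o(K) = -0*K = -9*0 = 0)
L(P, B) = -7 (L(P, B) = -2 - 5 = -7)
E(g) = 2*g**2 (E(g) = (g + 0)*(g + g) = g*(2*g) = 2*g**2)
E(A(2) - L(-4, -2)) - 1*(-4251) = 2*(1 - 1*(-7))**2 - 1*(-4251) = 2*(1 + 7)**2 + 4251 = 2*8**2 + 4251 = 2*64 + 4251 = 128 + 4251 = 4379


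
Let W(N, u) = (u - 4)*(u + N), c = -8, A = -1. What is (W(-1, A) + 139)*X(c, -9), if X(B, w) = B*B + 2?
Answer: 9834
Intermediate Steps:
W(N, u) = (-4 + u)*(N + u)
X(B, w) = 2 + B² (X(B, w) = B² + 2 = 2 + B²)
(W(-1, A) + 139)*X(c, -9) = (((-1)² - 4*(-1) - 4*(-1) - 1*(-1)) + 139)*(2 + (-8)²) = ((1 + 4 + 4 + 1) + 139)*(2 + 64) = (10 + 139)*66 = 149*66 = 9834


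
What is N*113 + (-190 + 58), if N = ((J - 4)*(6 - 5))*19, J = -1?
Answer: -10867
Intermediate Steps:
N = -95 (N = ((-1 - 4)*(6 - 5))*19 = -5*1*19 = -5*19 = -95)
N*113 + (-190 + 58) = -95*113 + (-190 + 58) = -10735 - 132 = -10867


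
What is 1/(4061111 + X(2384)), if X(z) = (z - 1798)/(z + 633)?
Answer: 3017/12252372473 ≈ 2.4624e-7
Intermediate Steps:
X(z) = (-1798 + z)/(633 + z)
1/(4061111 + X(2384)) = 1/(4061111 + (-1798 + 2384)/(633 + 2384)) = 1/(4061111 + 586/3017) = 1/(12252372473/3017) = 3017/12252372473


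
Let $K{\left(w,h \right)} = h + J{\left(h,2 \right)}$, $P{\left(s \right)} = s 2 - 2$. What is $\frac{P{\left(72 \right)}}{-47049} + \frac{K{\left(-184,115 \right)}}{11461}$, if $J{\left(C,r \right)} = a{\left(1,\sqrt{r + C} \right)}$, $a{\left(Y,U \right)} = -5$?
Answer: $\frac{3547928}{539228589} \approx 0.0065796$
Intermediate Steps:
$J{\left(C,r \right)} = -5$
$P{\left(s \right)} = -2 + 2 s$ ($P{\left(s \right)} = 2 s - 2 = -2 + 2 s$)
$K{\left(w,h \right)} = -5 + h$ ($K{\left(w,h \right)} = h - 5 = -5 + h$)
$\frac{P{\left(72 \right)}}{-47049} + \frac{K{\left(-184,115 \right)}}{11461} = \frac{-2 + 2 \cdot 72}{-47049} + \frac{-5 + 115}{11461} = \left(-2 + 144\right) \left(- \frac{1}{47049}\right) + 110 \cdot \frac{1}{11461} = 142 \left(- \frac{1}{47049}\right) + \frac{110}{11461} = - \frac{142}{47049} + \frac{110}{11461} = \frac{3547928}{539228589}$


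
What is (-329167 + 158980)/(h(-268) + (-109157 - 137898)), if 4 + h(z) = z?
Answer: 170187/247327 ≈ 0.68811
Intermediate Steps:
h(z) = -4 + z
(-329167 + 158980)/(h(-268) + (-109157 - 137898)) = (-329167 + 158980)/((-4 - 268) + (-109157 - 137898)) = -170187/(-272 - 247055) = -170187/(-247327) = -170187*(-1/247327) = 170187/247327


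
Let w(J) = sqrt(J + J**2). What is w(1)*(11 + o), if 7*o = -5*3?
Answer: 62*sqrt(2)/7 ≈ 12.526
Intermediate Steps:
o = -15/7 (o = (-5*3)/7 = (1/7)*(-15) = -15/7 ≈ -2.1429)
w(1)*(11 + o) = sqrt(1*(1 + 1))*(11 - 15/7) = sqrt(1*2)*(62/7) = sqrt(2)*(62/7) = 62*sqrt(2)/7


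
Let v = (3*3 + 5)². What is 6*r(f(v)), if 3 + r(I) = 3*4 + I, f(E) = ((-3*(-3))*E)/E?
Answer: 108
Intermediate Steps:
v = 196 (v = (9 + 5)² = 14² = 196)
f(E) = 9 (f(E) = (9*E)/E = 9)
r(I) = 9 + I (r(I) = -3 + (3*4 + I) = -3 + (12 + I) = 9 + I)
6*r(f(v)) = 6*(9 + 9) = 6*18 = 108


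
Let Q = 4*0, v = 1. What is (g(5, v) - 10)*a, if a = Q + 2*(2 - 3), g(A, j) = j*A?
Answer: 10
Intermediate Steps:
Q = 0
g(A, j) = A*j
a = -2 (a = 0 + 2*(2 - 3) = 0 + 2*(-1) = 0 - 2 = -2)
(g(5, v) - 10)*a = (5*1 - 10)*(-2) = (5 - 10)*(-2) = -5*(-2) = 10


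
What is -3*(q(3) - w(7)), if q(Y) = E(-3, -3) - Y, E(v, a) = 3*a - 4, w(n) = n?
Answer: 69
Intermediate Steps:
E(v, a) = -4 + 3*a
q(Y) = -13 - Y (q(Y) = (-4 + 3*(-3)) - Y = (-4 - 9) - Y = -13 - Y)
-3*(q(3) - w(7)) = -3*((-13 - 1*3) - 1*7) = -3*((-13 - 3) - 7) = -3*(-16 - 7) = -3*(-23) = 69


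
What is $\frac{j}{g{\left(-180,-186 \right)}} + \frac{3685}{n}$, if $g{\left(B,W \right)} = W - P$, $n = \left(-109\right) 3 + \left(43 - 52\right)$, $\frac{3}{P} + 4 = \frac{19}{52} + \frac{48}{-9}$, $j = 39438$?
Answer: $- \frac{3249258007}{14545776} \approx -223.38$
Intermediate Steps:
$P = - \frac{468}{1399}$ ($P = \frac{3}{-4 + \left(\frac{19}{52} + \frac{48}{-9}\right)} = \frac{3}{-4 + \left(19 \cdot \frac{1}{52} + 48 \left(- \frac{1}{9}\right)\right)} = \frac{3}{-4 + \left(\frac{19}{52} - \frac{16}{3}\right)} = \frac{3}{-4 - \frac{775}{156}} = \frac{3}{- \frac{1399}{156}} = 3 \left(- \frac{156}{1399}\right) = - \frac{468}{1399} \approx -0.33452$)
$n = -336$ ($n = -327 - 9 = -336$)
$g{\left(B,W \right)} = \frac{468}{1399} + W$ ($g{\left(B,W \right)} = W - - \frac{468}{1399} = W + \frac{468}{1399} = \frac{468}{1399} + W$)
$\frac{j}{g{\left(-180,-186 \right)}} + \frac{3685}{n} = \frac{39438}{\frac{468}{1399} - 186} + \frac{3685}{-336} = \frac{39438}{- \frac{259746}{1399}} + 3685 \left(- \frac{1}{336}\right) = 39438 \left(- \frac{1399}{259746}\right) - \frac{3685}{336} = - \frac{9195627}{43291} - \frac{3685}{336} = - \frac{3249258007}{14545776}$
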